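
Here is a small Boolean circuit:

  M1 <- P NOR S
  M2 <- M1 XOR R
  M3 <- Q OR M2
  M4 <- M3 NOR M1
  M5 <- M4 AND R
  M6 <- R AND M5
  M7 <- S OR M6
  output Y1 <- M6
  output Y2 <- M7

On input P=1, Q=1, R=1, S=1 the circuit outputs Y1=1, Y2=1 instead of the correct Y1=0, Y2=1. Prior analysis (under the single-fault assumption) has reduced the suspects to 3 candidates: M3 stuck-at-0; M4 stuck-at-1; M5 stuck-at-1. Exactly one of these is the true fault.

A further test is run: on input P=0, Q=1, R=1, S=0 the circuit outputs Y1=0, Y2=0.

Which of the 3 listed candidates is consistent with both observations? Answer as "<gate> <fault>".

M3 stuck-at-0

Evaluate each candidate on input P=0, Q=1, R=1, S=0:
  M3 stuck-at-0: M1=1, M2=0, M3=0 [stuck-at-0], M4=0, M5=0, M6=0, M7=0 → Y1=0, Y2=0 — matches
  M4 stuck-at-1: M1=1, M2=0, M3=1, M4=1 [stuck-at-1], M5=1, M6=1, M7=1 → Y1=1, Y2=1 — eliminated
  M5 stuck-at-1: M1=1, M2=0, M3=1, M4=0, M5=1 [stuck-at-1], M6=1, M7=1 → Y1=1, Y2=1 — eliminated
Only M3 stuck-at-0 reproduces the observed Y1=0, Y2=0.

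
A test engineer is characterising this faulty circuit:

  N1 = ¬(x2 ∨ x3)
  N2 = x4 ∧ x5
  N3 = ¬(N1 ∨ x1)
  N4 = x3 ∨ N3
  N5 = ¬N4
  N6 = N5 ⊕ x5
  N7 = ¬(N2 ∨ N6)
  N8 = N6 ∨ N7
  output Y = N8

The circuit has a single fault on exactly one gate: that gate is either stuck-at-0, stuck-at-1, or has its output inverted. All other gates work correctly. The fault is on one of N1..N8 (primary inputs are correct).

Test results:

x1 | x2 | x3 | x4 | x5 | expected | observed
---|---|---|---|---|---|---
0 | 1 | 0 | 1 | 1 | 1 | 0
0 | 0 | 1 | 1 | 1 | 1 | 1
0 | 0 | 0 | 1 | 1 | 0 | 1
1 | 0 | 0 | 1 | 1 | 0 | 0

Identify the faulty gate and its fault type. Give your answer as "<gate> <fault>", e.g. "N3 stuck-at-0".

N1 inverted output

Fault-free values for test 1 (x1=0, x2=1, x3=0, x4=1, x5=1): N1=0, N2=1, N3=1, N4=1, N5=0, N6=1, N7=0, N8=1, giving Y=1. Observed 0.
Test 1: faults giving observed 0 are {N1 stuck-at-1, N1 inverted output, N3 stuck-at-0, N3 inverted output, N4 stuck-at-0, N4 inverted output, N5 stuck-at-1, N5 inverted output, N6 stuck-at-0, N6 inverted output, N8 stuck-at-0, N8 inverted output}.
Test 2 (x1=0, x2=0, x3=1, x4=1, x5=1): fault-free N1=0, N2=1, N3=1, N4=1, N5=0, N6=1, N7=0, N8=1 → 1; observed 1. Eliminates N4 stuck-at-0, N4 inverted output, N5 stuck-at-1, N5 inverted output, N6 stuck-at-0, N6 inverted output, N8 stuck-at-0, N8 inverted output.
Test 3 (x1=0, x2=0, x3=0, x4=1, x5=1): fault-free N1=1, N2=1, N3=0, N4=0, N5=1, N6=0, N7=0, N8=0 → 0; observed 1. Eliminates N1 stuck-at-1, N3 stuck-at-0.
Test 4 (x1=1, x2=0, x3=0, x4=1, x5=1): fault-free N1=1, N2=1, N3=0, N4=0, N5=1, N6=0, N7=0, N8=0 → 0; observed 0. Eliminates N3 inverted output.
Only N1 inverted output is consistent with every test.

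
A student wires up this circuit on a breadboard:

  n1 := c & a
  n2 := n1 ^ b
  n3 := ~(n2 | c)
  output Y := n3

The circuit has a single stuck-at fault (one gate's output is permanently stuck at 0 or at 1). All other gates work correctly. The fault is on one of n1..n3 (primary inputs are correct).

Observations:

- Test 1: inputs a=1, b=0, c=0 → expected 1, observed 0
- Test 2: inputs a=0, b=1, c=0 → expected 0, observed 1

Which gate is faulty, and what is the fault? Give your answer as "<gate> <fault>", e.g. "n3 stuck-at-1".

Fault-free values for test 1 (a=1, b=0, c=0): n1=0, n2=0, n3=1, giving Y=1. Observed 0.
Test 1: faults giving observed 0 are {n1 stuck-at-1, n2 stuck-at-1, n3 stuck-at-0}.
Test 2 (a=0, b=1, c=0): fault-free n1=0, n2=1, n3=0 → 0; observed 1. Eliminates n2 stuck-at-1, n3 stuck-at-0.
Only n1 stuck-at-1 is consistent with every test.

n1 stuck-at-1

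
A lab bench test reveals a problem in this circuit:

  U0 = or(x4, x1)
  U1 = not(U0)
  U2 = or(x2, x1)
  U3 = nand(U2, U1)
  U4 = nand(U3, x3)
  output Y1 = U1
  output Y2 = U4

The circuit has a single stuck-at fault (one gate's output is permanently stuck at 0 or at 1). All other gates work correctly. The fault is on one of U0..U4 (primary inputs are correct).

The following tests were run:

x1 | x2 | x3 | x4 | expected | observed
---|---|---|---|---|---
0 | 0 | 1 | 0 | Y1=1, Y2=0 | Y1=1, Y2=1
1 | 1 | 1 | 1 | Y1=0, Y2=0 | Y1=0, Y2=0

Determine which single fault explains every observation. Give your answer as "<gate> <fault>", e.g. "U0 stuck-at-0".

Fault-free values for test 1 (x1=0, x2=0, x3=1, x4=0): U0=0, U1=1, U2=0, U3=1, U4=0, giving Y1=1, Y2=0. Observed Y1=1, Y2=1.
Test 1: faults giving observed Y1=1, Y2=1 are {U2 stuck-at-1, U3 stuck-at-0, U4 stuck-at-1}.
Test 2 (x1=1, x2=1, x3=1, x4=1): fault-free U0=1, U1=0, U2=1, U3=1, U4=0 → Y1=0, Y2=0; observed Y1=0, Y2=0. Eliminates U3 stuck-at-0, U4 stuck-at-1.
Only U2 stuck-at-1 is consistent with every test.

U2 stuck-at-1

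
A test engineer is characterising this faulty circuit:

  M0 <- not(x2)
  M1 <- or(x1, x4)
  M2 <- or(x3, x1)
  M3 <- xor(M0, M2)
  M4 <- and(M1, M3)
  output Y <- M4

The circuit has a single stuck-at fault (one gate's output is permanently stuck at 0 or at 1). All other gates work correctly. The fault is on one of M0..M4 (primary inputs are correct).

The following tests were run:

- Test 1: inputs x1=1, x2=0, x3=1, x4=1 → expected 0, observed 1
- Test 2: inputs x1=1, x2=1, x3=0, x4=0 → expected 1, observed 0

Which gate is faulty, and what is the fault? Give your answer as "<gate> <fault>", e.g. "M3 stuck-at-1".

M2 stuck-at-0

Fault-free values for test 1 (x1=1, x2=0, x3=1, x4=1): M0=1, M1=1, M2=1, M3=0, M4=0, giving Y=0. Observed 1.
Test 1: faults giving observed 1 are {M0 stuck-at-0, M2 stuck-at-0, M3 stuck-at-1, M4 stuck-at-1}.
Test 2 (x1=1, x2=1, x3=0, x4=0): fault-free M0=0, M1=1, M2=1, M3=1, M4=1 → 1; observed 0. Eliminates M0 stuck-at-0, M3 stuck-at-1, M4 stuck-at-1.
Only M2 stuck-at-0 is consistent with every test.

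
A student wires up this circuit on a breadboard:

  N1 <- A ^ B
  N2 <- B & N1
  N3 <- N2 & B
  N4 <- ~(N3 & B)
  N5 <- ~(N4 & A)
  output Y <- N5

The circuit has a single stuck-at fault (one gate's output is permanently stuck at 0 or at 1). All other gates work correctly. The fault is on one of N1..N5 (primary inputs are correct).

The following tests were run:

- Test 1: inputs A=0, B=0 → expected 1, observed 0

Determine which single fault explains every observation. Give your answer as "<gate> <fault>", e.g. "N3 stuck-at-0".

N5 stuck-at-0

Fault-free values for test 1 (A=0, B=0): N1=0, N2=0, N3=0, N4=1, N5=1, giving Y=1. Observed 0.
Test 1: faults giving observed 0 are {N5 stuck-at-0}.
Only N5 stuck-at-0 is consistent with every test.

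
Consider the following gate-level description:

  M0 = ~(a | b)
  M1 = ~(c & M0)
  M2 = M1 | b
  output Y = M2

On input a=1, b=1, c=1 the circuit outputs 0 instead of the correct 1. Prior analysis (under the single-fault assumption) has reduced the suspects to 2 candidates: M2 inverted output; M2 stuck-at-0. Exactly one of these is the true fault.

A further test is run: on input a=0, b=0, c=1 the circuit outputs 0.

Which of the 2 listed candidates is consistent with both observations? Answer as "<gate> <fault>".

Evaluate each candidate on input a=0, b=0, c=1:
  M2 inverted output: M0=1, M1=0, M2=1 [inverted output] → 1 — eliminated
  M2 stuck-at-0: M0=1, M1=0, M2=0 [stuck-at-0] → 0 — matches
Only M2 stuck-at-0 reproduces the observed 0.

M2 stuck-at-0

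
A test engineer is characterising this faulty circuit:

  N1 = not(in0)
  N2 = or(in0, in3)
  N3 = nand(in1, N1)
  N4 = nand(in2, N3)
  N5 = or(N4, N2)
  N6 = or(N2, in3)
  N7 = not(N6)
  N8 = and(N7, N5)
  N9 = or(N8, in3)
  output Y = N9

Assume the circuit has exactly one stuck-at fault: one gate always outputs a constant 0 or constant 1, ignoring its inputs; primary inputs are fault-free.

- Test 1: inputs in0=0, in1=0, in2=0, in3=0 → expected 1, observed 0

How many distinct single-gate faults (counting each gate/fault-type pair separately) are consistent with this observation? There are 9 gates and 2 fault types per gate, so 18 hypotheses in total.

Fault-free: N1=1, N2=0, N3=1, N4=1, N5=1, N6=0, N7=1, N8=1, N9=1 → 1. Observed 0.
  N1: none of the 2 fault types match ✗
  N2: stuck-at-1 ✓; others ✗
  N3: none of the 2 fault types match ✗
  N4: stuck-at-0 ✓; others ✗
  N5: stuck-at-0 ✓; others ✗
  N6: stuck-at-1 ✓; others ✗
  N7: stuck-at-0 ✓; others ✗
  N8: stuck-at-0 ✓; others ✗
  N9: stuck-at-0 ✓; others ✗
Consistent faults: {N2 stuck-at-1, N4 stuck-at-0, N5 stuck-at-0, N6 stuck-at-1, N7 stuck-at-0, N8 stuck-at-0, N9 stuck-at-0} — 7 in all.

7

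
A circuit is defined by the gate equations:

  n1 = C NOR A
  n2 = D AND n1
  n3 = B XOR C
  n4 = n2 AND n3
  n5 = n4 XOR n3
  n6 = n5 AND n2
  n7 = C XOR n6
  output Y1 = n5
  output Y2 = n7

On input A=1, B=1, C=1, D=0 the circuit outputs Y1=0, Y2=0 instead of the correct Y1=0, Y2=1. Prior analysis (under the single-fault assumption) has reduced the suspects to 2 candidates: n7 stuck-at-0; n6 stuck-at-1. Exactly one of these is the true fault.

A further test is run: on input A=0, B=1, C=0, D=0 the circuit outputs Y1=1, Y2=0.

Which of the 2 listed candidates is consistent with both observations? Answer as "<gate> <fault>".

Evaluate each candidate on input A=0, B=1, C=0, D=0:
  n7 stuck-at-0: n1=1, n2=0, n3=1, n4=0, n5=1, n6=0, n7=0 [stuck-at-0] → Y1=1, Y2=0 — matches
  n6 stuck-at-1: n1=1, n2=0, n3=1, n4=0, n5=1, n6=1 [stuck-at-1], n7=1 → Y1=1, Y2=1 — eliminated
Only n7 stuck-at-0 reproduces the observed Y1=1, Y2=0.

n7 stuck-at-0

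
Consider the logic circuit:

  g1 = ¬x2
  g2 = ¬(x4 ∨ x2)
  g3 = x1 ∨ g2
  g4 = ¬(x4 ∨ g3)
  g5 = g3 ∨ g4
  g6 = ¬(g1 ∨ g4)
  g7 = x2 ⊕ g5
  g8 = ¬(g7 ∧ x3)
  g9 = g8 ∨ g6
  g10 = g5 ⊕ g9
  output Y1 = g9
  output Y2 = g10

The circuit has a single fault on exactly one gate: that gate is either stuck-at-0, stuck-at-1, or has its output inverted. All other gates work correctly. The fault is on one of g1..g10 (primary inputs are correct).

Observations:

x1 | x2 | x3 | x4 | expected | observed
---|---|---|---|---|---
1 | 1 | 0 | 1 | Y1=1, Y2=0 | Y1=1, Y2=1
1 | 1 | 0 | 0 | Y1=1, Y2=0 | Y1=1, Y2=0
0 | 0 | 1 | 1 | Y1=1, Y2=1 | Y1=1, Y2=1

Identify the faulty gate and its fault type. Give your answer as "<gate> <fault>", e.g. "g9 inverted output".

g3 stuck-at-0

Fault-free values for test 1 (x1=1, x2=1, x3=0, x4=1): g1=0, g2=0, g3=1, g4=0, g5=1, g6=1, g7=0, g8=1, g9=1, g10=0, giving Y1=1, Y2=0. Observed Y1=1, Y2=1.
Test 1: faults giving observed Y1=1, Y2=1 are {g3 stuck-at-0, g3 inverted output, g5 stuck-at-0, g5 inverted output, g10 stuck-at-1, g10 inverted output}.
Test 2 (x1=1, x2=1, x3=0, x4=0): fault-free g1=0, g2=0, g3=1, g4=0, g5=1, g6=1, g7=0, g8=1, g9=1, g10=0 → Y1=1, Y2=0; observed Y1=1, Y2=0. Eliminates g5 stuck-at-0, g5 inverted output, g10 stuck-at-1, g10 inverted output.
Test 3 (x1=0, x2=0, x3=1, x4=1): fault-free g1=1, g2=0, g3=0, g4=0, g5=0, g6=0, g7=0, g8=1, g9=1, g10=1 → Y1=1, Y2=1; observed Y1=1, Y2=1. Eliminates g3 inverted output.
Only g3 stuck-at-0 is consistent with every test.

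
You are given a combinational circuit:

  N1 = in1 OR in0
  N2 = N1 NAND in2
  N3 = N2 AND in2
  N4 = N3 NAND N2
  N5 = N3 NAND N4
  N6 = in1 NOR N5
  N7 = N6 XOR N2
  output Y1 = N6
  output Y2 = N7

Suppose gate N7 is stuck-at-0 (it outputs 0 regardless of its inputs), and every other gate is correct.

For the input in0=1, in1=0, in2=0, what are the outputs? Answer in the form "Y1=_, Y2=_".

Y1=0, Y2=0

Propagate with N7 forced: N1=1, N2=1, N3=0, N4=1, N5=1, N6=0, N7=0 [stuck-at-0].
So the outputs are Y1=0, Y2=0. (Without the fault they would be Y1=0, Y2=1.)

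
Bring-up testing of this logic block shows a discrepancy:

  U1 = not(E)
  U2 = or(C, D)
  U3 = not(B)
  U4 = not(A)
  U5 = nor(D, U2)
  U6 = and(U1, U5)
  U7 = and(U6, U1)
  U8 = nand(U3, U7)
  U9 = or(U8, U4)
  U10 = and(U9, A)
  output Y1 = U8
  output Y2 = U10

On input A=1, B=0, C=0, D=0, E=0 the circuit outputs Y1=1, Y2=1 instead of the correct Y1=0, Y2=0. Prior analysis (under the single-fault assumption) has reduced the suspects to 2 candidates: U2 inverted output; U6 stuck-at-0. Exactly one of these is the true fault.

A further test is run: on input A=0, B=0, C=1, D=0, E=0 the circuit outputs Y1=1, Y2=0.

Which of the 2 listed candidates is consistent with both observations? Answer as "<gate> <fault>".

Evaluate each candidate on input A=0, B=0, C=1, D=0, E=0:
  U2 inverted output: U1=1, U2=0 [inverted output], U3=1, U4=1, U5=1, U6=1, U7=1, U8=0, U9=1, U10=0 → Y1=0, Y2=0 — eliminated
  U6 stuck-at-0: U1=1, U2=1, U3=1, U4=1, U5=0, U6=0 [stuck-at-0], U7=0, U8=1, U9=1, U10=0 → Y1=1, Y2=0 — matches
Only U6 stuck-at-0 reproduces the observed Y1=1, Y2=0.

U6 stuck-at-0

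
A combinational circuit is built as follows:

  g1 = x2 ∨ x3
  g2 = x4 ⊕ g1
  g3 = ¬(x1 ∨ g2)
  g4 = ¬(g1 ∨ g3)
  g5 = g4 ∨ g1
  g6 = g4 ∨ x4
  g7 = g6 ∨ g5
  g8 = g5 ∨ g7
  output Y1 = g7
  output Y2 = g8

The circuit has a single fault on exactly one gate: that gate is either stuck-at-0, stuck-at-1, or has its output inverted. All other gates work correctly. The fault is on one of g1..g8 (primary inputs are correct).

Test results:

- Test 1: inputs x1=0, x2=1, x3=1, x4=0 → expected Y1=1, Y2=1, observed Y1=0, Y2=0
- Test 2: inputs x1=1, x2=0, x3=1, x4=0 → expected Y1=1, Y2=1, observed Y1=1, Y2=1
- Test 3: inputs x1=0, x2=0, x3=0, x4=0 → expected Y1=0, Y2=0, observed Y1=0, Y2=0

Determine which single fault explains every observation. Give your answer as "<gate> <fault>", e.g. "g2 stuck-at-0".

g1 stuck-at-0

Fault-free values for test 1 (x1=0, x2=1, x3=1, x4=0): g1=1, g2=1, g3=0, g4=0, g5=1, g6=0, g7=1, g8=1, giving Y1=1, Y2=1. Observed Y1=0, Y2=0.
Test 1: faults giving observed Y1=0, Y2=0 are {g1 stuck-at-0, g1 inverted output, g5 stuck-at-0, g5 inverted output}.
Test 2 (x1=1, x2=0, x3=1, x4=0): fault-free g1=1, g2=1, g3=0, g4=0, g5=1, g6=0, g7=1, g8=1 → Y1=1, Y2=1; observed Y1=1, Y2=1. Eliminates g5 stuck-at-0, g5 inverted output.
Test 3 (x1=0, x2=0, x3=0, x4=0): fault-free g1=0, g2=0, g3=1, g4=0, g5=0, g6=0, g7=0, g8=0 → Y1=0, Y2=0; observed Y1=0, Y2=0. Eliminates g1 inverted output.
Only g1 stuck-at-0 is consistent with every test.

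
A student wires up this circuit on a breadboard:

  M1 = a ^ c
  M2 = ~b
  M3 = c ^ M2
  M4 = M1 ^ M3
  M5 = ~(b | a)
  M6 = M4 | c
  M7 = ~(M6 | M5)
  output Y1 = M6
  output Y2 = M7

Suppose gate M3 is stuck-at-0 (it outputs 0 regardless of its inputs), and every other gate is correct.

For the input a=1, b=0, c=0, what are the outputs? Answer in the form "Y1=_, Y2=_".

Y1=1, Y2=0

Propagate with M3 forced: M1=1, M2=1, M3=0 [stuck-at-0], M4=1, M5=0, M6=1, M7=0.
So the outputs are Y1=1, Y2=0. (Without the fault they would be Y1=0, Y2=1.)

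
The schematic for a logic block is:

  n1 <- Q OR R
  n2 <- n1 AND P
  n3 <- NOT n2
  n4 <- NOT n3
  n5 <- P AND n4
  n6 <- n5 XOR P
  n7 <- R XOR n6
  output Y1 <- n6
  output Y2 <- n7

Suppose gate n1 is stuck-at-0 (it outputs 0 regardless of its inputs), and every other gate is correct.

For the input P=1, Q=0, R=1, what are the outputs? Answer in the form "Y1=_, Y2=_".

Y1=1, Y2=0

Propagate with n1 forced: n1=0 [stuck-at-0], n2=0, n3=1, n4=0, n5=0, n6=1, n7=0.
So the outputs are Y1=1, Y2=0. (Without the fault they would be Y1=0, Y2=1.)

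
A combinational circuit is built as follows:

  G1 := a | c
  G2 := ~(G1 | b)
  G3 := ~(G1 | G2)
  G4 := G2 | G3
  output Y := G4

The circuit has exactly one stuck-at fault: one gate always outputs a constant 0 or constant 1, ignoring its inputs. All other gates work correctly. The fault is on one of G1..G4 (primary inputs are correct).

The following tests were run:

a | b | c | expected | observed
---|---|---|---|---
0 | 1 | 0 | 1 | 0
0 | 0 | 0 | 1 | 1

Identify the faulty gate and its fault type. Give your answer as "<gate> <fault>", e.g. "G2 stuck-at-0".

G3 stuck-at-0

Fault-free values for test 1 (a=0, b=1, c=0): G1=0, G2=0, G3=1, G4=1, giving Y=1. Observed 0.
Test 1: faults giving observed 0 are {G1 stuck-at-1, G3 stuck-at-0, G4 stuck-at-0}.
Test 2 (a=0, b=0, c=0): fault-free G1=0, G2=1, G3=0, G4=1 → 1; observed 1. Eliminates G1 stuck-at-1, G4 stuck-at-0.
Only G3 stuck-at-0 is consistent with every test.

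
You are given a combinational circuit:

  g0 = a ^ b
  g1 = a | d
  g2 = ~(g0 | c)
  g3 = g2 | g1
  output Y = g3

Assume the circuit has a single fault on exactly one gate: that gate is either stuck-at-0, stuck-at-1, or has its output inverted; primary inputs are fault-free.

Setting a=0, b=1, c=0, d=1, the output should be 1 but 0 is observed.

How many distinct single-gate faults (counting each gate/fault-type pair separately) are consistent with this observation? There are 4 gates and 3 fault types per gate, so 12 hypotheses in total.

4

Fault-free: g0=1, g1=1, g2=0, g3=1 → 1. Observed 0.
  g0 stuck-at-0: output 1 ✗
  g0 stuck-at-1: output 1 ✗
  g0 inverted output: output 1 ✗
  g1 stuck-at-0: output 0 ✓
  g1 stuck-at-1: output 1 ✗
  g1 inverted output: output 0 ✓
  g2 stuck-at-0: output 1 ✗
  g2 stuck-at-1: output 1 ✗
  g2 inverted output: output 1 ✗
  g3 stuck-at-0: output 0 ✓
  g3 stuck-at-1: output 1 ✗
  g3 inverted output: output 0 ✓
Consistent faults: {g1 stuck-at-0, g1 inverted output, g3 stuck-at-0, g3 inverted output} — 4 in all.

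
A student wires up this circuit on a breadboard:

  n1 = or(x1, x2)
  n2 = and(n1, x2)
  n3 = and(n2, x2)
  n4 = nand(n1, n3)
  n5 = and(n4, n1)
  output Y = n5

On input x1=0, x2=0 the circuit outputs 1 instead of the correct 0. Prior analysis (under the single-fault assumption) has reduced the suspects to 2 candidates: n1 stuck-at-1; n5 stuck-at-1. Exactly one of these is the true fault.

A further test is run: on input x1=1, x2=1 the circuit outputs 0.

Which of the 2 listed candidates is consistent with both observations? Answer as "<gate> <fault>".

Evaluate each candidate on input x1=1, x2=1:
  n1 stuck-at-1: n1=1 [stuck-at-1], n2=1, n3=1, n4=0, n5=0 → 0 — matches
  n5 stuck-at-1: n1=1, n2=1, n3=1, n4=0, n5=1 [stuck-at-1] → 1 — eliminated
Only n1 stuck-at-1 reproduces the observed 0.

n1 stuck-at-1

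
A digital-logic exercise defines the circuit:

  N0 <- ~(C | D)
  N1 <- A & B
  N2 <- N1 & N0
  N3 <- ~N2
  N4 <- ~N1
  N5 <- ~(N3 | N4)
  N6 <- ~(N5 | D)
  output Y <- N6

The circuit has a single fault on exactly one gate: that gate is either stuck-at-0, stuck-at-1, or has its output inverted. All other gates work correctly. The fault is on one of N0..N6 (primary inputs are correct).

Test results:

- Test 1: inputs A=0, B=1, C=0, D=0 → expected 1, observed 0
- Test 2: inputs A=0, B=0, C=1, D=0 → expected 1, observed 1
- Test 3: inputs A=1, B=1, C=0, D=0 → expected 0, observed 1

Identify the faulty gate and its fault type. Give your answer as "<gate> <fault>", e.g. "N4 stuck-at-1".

N1 inverted output

Fault-free values for test 1 (A=0, B=1, C=0, D=0): N0=1, N1=0, N2=0, N3=1, N4=1, N5=0, N6=1, giving Y=1. Observed 0.
Test 1: faults giving observed 0 are {N1 stuck-at-1, N1 inverted output, N5 stuck-at-1, N5 inverted output, N6 stuck-at-0, N6 inverted output}.
Test 2 (A=0, B=0, C=1, D=0): fault-free N0=0, N1=0, N2=0, N3=1, N4=1, N5=0, N6=1 → 1; observed 1. Eliminates N5 stuck-at-1, N5 inverted output, N6 stuck-at-0, N6 inverted output.
Test 3 (A=1, B=1, C=0, D=0): fault-free N0=1, N1=1, N2=1, N3=0, N4=0, N5=1, N6=0 → 0; observed 1. Eliminates N1 stuck-at-1.
Only N1 inverted output is consistent with every test.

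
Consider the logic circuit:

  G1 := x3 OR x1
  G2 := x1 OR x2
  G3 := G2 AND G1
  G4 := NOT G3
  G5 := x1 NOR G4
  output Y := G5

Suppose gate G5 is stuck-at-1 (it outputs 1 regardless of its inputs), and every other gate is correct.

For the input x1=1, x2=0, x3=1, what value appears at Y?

1

Propagate with G5 forced: G1=1, G2=1, G3=1, G4=0, G5=1 [stuck-at-1].
So Y = 1. (Without the fault it would be 0.)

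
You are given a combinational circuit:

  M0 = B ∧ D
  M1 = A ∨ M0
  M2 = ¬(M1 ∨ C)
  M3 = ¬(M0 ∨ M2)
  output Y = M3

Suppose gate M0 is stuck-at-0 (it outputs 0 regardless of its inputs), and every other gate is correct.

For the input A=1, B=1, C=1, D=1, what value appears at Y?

Propagate with M0 forced: M0=0 [stuck-at-0], M1=1, M2=0, M3=1.
So Y = 1. (Without the fault it would be 0.)

1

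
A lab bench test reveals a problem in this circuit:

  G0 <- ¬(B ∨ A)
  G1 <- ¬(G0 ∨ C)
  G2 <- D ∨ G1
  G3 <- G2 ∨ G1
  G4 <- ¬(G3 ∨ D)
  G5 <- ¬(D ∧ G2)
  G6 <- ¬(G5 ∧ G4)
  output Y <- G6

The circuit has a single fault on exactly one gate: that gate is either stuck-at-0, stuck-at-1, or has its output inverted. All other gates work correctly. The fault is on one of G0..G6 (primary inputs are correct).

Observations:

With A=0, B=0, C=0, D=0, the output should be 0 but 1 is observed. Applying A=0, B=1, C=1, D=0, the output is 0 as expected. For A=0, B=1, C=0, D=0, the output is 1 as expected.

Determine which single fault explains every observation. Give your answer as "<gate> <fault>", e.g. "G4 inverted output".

Fault-free values for test 1 (A=0, B=0, C=0, D=0): G0=1, G1=0, G2=0, G3=0, G4=1, G5=1, G6=0, giving Y=0. Observed 1.
Test 1: faults giving observed 1 are {G0 stuck-at-0, G0 inverted output, G1 stuck-at-1, G1 inverted output, G2 stuck-at-1, G2 inverted output, G3 stuck-at-1, G3 inverted output, G4 stuck-at-0, G4 inverted output, G5 stuck-at-0, G5 inverted output, G6 stuck-at-1, G6 inverted output}.
Test 2 (A=0, B=1, C=1, D=0): fault-free G0=0, G1=0, G2=0, G3=0, G4=1, G5=1, G6=0 → 0; observed 0. Eliminates G1 stuck-at-1, G1 inverted output, G2 stuck-at-1, G2 inverted output, G3 stuck-at-1, G3 inverted output, G4 stuck-at-0, G4 inverted output, G5 stuck-at-0, G5 inverted output, G6 stuck-at-1, G6 inverted output.
Test 3 (A=0, B=1, C=0, D=0): fault-free G0=0, G1=1, G2=1, G3=1, G4=0, G5=1, G6=1 → 1; observed 1. Eliminates G0 inverted output.
Only G0 stuck-at-0 is consistent with every test.

G0 stuck-at-0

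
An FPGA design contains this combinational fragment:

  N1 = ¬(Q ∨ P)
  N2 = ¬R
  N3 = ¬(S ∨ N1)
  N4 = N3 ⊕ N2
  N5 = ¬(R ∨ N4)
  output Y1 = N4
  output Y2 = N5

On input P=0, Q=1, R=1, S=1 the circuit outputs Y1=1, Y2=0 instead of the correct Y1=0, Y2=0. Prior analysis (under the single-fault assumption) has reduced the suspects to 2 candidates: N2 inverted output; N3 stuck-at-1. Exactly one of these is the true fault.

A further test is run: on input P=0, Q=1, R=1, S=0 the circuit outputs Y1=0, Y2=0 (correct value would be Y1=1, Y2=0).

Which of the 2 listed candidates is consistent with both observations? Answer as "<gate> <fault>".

Evaluate each candidate on input P=0, Q=1, R=1, S=0:
  N2 inverted output: N1=0, N2=1 [inverted output], N3=1, N4=0, N5=0 → Y1=0, Y2=0 — matches
  N3 stuck-at-1: N1=0, N2=0, N3=1 [stuck-at-1], N4=1, N5=0 → Y1=1, Y2=0 — eliminated
Only N2 inverted output reproduces the observed Y1=0, Y2=0.

N2 inverted output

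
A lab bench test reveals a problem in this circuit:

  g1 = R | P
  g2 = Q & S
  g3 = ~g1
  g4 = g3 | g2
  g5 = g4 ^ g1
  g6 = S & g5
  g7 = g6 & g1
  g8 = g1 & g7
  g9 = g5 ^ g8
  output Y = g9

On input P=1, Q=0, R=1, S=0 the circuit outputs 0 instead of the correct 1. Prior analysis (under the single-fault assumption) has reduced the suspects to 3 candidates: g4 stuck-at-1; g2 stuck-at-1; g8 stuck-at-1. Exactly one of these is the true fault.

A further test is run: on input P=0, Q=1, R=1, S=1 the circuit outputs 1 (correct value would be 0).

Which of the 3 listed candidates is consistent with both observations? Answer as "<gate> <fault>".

g8 stuck-at-1

Evaluate each candidate on input P=0, Q=1, R=1, S=1:
  g4 stuck-at-1: g1=1, g2=1, g3=0, g4=1 [stuck-at-1], g5=0, g6=0, g7=0, g8=0, g9=0 → 0 — eliminated
  g2 stuck-at-1: g1=1, g2=1 [stuck-at-1], g3=0, g4=1, g5=0, g6=0, g7=0, g8=0, g9=0 → 0 — eliminated
  g8 stuck-at-1: g1=1, g2=1, g3=0, g4=1, g5=0, g6=0, g7=0, g8=1 [stuck-at-1], g9=1 → 1 — matches
Only g8 stuck-at-1 reproduces the observed 1.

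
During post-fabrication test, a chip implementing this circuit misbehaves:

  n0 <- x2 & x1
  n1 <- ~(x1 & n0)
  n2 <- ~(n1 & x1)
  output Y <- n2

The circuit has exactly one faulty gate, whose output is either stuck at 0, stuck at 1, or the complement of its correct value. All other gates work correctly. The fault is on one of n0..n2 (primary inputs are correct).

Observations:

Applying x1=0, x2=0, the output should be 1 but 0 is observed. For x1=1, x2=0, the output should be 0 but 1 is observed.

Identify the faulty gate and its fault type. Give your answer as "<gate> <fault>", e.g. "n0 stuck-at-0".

n2 inverted output

Fault-free values for test 1 (x1=0, x2=0): n0=0, n1=1, n2=1, giving Y=1. Observed 0.
Test 1: faults giving observed 0 are {n2 stuck-at-0, n2 inverted output}.
Test 2 (x1=1, x2=0): fault-free n0=0, n1=1, n2=0 → 0; observed 1. Eliminates n2 stuck-at-0.
Only n2 inverted output is consistent with every test.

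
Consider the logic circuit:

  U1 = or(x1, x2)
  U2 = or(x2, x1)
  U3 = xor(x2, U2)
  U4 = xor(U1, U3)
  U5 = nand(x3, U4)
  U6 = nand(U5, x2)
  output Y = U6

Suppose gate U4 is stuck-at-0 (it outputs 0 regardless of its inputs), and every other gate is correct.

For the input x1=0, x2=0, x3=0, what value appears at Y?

Propagate with U4 forced: U1=0, U2=0, U3=0, U4=0 [stuck-at-0], U5=1, U6=1.
So Y = 1. (Same as the fault-free value — the fault is masked on this input.)

1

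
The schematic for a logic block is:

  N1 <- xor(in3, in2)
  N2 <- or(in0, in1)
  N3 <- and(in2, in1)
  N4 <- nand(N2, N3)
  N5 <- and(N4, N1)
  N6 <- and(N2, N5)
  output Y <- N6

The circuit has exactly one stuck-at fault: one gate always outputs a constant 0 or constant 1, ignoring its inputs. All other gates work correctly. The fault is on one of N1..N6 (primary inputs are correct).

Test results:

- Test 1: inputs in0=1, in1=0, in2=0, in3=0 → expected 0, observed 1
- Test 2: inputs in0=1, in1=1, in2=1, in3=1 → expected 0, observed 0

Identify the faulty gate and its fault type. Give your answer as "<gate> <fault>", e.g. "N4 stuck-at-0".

Fault-free values for test 1 (in0=1, in1=0, in2=0, in3=0): N1=0, N2=1, N3=0, N4=1, N5=0, N6=0, giving Y=0. Observed 1.
Test 1: faults giving observed 1 are {N1 stuck-at-1, N5 stuck-at-1, N6 stuck-at-1}.
Test 2 (in0=1, in1=1, in2=1, in3=1): fault-free N1=0, N2=1, N3=1, N4=0, N5=0, N6=0 → 0; observed 0. Eliminates N5 stuck-at-1, N6 stuck-at-1.
Only N1 stuck-at-1 is consistent with every test.

N1 stuck-at-1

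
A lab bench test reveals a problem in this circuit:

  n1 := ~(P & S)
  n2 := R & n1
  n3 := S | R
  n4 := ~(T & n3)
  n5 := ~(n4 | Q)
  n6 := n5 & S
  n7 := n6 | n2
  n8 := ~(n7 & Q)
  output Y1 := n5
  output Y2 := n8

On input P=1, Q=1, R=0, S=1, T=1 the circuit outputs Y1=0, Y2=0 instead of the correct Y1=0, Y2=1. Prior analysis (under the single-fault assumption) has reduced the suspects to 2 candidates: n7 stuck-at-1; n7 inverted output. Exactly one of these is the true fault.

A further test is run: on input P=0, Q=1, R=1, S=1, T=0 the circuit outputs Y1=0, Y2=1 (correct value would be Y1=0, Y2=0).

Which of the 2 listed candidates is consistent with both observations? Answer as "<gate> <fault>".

n7 inverted output

Evaluate each candidate on input P=0, Q=1, R=1, S=1, T=0:
  n7 stuck-at-1: n1=1, n2=1, n3=1, n4=1, n5=0, n6=0, n7=1 [stuck-at-1], n8=0 → Y1=0, Y2=0 — eliminated
  n7 inverted output: n1=1, n2=1, n3=1, n4=1, n5=0, n6=0, n7=0 [inverted output], n8=1 → Y1=0, Y2=1 — matches
Only n7 inverted output reproduces the observed Y1=0, Y2=1.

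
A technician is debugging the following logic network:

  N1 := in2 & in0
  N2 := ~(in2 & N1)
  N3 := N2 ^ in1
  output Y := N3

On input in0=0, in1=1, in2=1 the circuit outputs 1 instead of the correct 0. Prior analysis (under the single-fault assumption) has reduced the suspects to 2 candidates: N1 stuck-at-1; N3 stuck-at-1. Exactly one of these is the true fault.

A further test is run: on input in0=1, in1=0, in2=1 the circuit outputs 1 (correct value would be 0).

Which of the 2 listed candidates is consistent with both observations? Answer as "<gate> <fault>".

N3 stuck-at-1

Evaluate each candidate on input in0=1, in1=0, in2=1:
  N1 stuck-at-1: N1=1 [stuck-at-1], N2=0, N3=0 → 0 — eliminated
  N3 stuck-at-1: N1=1, N2=0, N3=1 [stuck-at-1] → 1 — matches
Only N3 stuck-at-1 reproduces the observed 1.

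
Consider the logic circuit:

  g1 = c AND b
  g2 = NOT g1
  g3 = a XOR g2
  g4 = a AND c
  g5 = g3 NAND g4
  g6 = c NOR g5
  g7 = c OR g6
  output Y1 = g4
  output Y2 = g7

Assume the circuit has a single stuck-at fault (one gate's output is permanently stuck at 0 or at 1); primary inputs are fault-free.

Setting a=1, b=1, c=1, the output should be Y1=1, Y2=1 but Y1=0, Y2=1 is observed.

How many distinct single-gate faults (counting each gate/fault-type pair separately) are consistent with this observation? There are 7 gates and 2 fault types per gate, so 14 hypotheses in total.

Fault-free: g1=1, g2=0, g3=1, g4=1, g5=0, g6=0, g7=1 → Y1=1, Y2=1. Observed Y1=0, Y2=1.
  g1 stuck-at-0: output Y1=1, Y2=1 ✗
  g1 stuck-at-1: output Y1=1, Y2=1 ✗
  g2 stuck-at-0: output Y1=1, Y2=1 ✗
  g2 stuck-at-1: output Y1=1, Y2=1 ✗
  g3 stuck-at-0: output Y1=1, Y2=1 ✗
  g3 stuck-at-1: output Y1=1, Y2=1 ✗
  g4 stuck-at-0: output Y1=0, Y2=1 ✓
  g4 stuck-at-1: output Y1=1, Y2=1 ✗
  g5 stuck-at-0: output Y1=1, Y2=1 ✗
  g5 stuck-at-1: output Y1=1, Y2=1 ✗
  g6 stuck-at-0: output Y1=1, Y2=1 ✗
  g6 stuck-at-1: output Y1=1, Y2=1 ✗
  g7 stuck-at-0: output Y1=1, Y2=0 ✗
  g7 stuck-at-1: output Y1=1, Y2=1 ✗
Consistent faults: {g4 stuck-at-0} — 1 in all.

1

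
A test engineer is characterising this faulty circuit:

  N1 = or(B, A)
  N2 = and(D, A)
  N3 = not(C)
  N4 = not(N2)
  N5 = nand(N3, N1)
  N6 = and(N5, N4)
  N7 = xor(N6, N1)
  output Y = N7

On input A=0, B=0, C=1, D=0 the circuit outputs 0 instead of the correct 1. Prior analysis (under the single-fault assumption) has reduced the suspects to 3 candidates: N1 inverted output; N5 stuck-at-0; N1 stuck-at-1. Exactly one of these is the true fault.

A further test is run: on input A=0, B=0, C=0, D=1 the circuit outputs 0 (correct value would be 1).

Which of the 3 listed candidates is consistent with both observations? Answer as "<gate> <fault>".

N5 stuck-at-0

Evaluate each candidate on input A=0, B=0, C=0, D=1:
  N1 inverted output: N1=1 [inverted output], N2=0, N3=1, N4=1, N5=0, N6=0, N7=1 → 1 — eliminated
  N5 stuck-at-0: N1=0, N2=0, N3=1, N4=1, N5=0 [stuck-at-0], N6=0, N7=0 → 0 — matches
  N1 stuck-at-1: N1=1 [stuck-at-1], N2=0, N3=1, N4=1, N5=0, N6=0, N7=1 → 1 — eliminated
Only N5 stuck-at-0 reproduces the observed 0.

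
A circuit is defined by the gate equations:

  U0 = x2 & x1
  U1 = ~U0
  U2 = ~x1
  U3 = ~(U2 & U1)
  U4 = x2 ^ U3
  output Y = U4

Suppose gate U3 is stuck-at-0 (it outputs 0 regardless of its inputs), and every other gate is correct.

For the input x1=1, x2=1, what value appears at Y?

Propagate with U3 forced: U0=1, U1=0, U2=0, U3=0 [stuck-at-0], U4=1.
So Y = 1. (Without the fault it would be 0.)

1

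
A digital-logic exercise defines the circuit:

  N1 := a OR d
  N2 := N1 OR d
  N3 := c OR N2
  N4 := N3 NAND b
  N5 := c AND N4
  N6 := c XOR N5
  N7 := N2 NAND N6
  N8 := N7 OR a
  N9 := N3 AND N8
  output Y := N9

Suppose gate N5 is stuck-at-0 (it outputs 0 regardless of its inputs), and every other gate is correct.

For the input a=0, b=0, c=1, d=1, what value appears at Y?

Propagate with N5 forced: N1=1, N2=1, N3=1, N4=1, N5=0 [stuck-at-0], N6=1, N7=0, N8=0, N9=0.
So Y = 0. (Without the fault it would be 1.)

0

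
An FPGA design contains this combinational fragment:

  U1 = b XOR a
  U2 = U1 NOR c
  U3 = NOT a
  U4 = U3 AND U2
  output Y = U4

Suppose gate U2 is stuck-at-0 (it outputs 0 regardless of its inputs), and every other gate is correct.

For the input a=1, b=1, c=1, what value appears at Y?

0

Propagate with U2 forced: U1=0, U2=0 [stuck-at-0], U3=0, U4=0.
So Y = 0. (Same as the fault-free value — the fault is masked on this input.)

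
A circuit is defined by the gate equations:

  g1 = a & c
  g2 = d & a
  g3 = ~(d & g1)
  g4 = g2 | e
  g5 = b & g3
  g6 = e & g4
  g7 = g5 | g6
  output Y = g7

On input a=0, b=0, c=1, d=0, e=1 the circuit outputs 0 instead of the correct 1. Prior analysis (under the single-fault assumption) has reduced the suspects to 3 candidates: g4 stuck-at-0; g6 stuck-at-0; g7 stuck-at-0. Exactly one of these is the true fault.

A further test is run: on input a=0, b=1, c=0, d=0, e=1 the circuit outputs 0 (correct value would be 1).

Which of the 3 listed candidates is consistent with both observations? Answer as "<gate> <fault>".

Evaluate each candidate on input a=0, b=1, c=0, d=0, e=1:
  g4 stuck-at-0: g1=0, g2=0, g3=1, g4=0 [stuck-at-0], g5=1, g6=0, g7=1 → 1 — eliminated
  g6 stuck-at-0: g1=0, g2=0, g3=1, g4=1, g5=1, g6=0 [stuck-at-0], g7=1 → 1 — eliminated
  g7 stuck-at-0: g1=0, g2=0, g3=1, g4=1, g5=1, g6=1, g7=0 [stuck-at-0] → 0 — matches
Only g7 stuck-at-0 reproduces the observed 0.

g7 stuck-at-0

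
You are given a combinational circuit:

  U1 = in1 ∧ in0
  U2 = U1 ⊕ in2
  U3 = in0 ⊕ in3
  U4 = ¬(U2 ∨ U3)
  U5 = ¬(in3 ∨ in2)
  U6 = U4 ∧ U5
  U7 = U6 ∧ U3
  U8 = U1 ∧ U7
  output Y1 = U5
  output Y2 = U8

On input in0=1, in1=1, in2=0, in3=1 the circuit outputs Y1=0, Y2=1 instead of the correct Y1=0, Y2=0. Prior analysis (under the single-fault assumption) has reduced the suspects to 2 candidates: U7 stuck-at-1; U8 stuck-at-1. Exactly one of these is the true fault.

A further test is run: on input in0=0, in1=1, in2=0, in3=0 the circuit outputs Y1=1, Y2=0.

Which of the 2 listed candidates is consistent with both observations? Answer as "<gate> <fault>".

Evaluate each candidate on input in0=0, in1=1, in2=0, in3=0:
  U7 stuck-at-1: U1=0, U2=0, U3=0, U4=1, U5=1, U6=1, U7=1 [stuck-at-1], U8=0 → Y1=1, Y2=0 — matches
  U8 stuck-at-1: U1=0, U2=0, U3=0, U4=1, U5=1, U6=1, U7=0, U8=1 [stuck-at-1] → Y1=1, Y2=1 — eliminated
Only U7 stuck-at-1 reproduces the observed Y1=1, Y2=0.

U7 stuck-at-1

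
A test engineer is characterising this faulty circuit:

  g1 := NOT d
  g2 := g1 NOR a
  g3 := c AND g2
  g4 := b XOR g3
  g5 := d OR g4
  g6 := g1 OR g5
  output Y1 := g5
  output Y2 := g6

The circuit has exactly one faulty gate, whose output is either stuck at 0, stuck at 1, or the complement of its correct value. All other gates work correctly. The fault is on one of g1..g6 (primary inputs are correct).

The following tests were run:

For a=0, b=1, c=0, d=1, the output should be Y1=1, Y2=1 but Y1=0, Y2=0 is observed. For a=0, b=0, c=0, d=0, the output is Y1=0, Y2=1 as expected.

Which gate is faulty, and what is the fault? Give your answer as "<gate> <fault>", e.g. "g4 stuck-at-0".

Fault-free values for test 1 (a=0, b=1, c=0, d=1): g1=0, g2=1, g3=0, g4=1, g5=1, g6=1, giving Y1=1, Y2=1. Observed Y1=0, Y2=0.
Test 1: faults giving observed Y1=0, Y2=0 are {g5 stuck-at-0, g5 inverted output}.
Test 2 (a=0, b=0, c=0, d=0): fault-free g1=1, g2=0, g3=0, g4=0, g5=0, g6=1 → Y1=0, Y2=1; observed Y1=0, Y2=1. Eliminates g5 inverted output.
Only g5 stuck-at-0 is consistent with every test.

g5 stuck-at-0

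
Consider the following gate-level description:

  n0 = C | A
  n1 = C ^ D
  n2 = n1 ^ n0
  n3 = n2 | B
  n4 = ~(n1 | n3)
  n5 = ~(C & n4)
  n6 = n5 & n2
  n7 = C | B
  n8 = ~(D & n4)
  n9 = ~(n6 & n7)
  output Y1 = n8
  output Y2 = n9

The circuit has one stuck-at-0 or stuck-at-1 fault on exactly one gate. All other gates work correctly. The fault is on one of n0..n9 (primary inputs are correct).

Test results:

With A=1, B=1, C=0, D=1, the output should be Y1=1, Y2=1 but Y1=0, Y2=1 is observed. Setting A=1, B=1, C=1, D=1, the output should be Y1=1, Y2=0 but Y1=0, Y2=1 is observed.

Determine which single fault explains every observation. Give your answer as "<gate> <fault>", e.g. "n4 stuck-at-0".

Fault-free values for test 1 (A=1, B=1, C=0, D=1): n0=1, n1=1, n2=0, n3=1, n4=0, n5=1, n6=0, n7=1, n8=1, n9=1, giving Y1=1, Y2=1. Observed Y1=0, Y2=1.
Test 1: faults giving observed Y1=0, Y2=1 are {n4 stuck-at-1, n8 stuck-at-0}.
Test 2 (A=1, B=1, C=1, D=1): fault-free n0=1, n1=0, n2=1, n3=1, n4=0, n5=1, n6=1, n7=1, n8=1, n9=0 → Y1=1, Y2=0; observed Y1=0, Y2=1. Eliminates n8 stuck-at-0.
Only n4 stuck-at-1 is consistent with every test.

n4 stuck-at-1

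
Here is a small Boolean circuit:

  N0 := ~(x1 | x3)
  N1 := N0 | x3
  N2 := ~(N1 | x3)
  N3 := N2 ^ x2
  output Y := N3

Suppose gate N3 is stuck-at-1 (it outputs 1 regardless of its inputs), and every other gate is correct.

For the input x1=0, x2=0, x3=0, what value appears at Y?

1

Propagate with N3 forced: N0=1, N1=1, N2=0, N3=1 [stuck-at-1].
So Y = 1. (Without the fault it would be 0.)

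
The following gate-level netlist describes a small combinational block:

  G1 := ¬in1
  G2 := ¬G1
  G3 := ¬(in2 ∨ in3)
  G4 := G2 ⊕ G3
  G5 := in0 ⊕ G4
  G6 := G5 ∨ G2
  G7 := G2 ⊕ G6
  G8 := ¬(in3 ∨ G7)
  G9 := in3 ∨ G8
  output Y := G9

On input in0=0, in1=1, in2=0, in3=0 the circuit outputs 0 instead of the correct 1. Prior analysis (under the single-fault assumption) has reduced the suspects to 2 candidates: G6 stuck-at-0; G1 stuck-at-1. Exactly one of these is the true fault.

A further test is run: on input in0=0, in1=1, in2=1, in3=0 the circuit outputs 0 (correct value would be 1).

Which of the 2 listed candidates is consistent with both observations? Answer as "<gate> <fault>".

G6 stuck-at-0

Evaluate each candidate on input in0=0, in1=1, in2=1, in3=0:
  G6 stuck-at-0: G1=0, G2=1, G3=0, G4=1, G5=1, G6=0 [stuck-at-0], G7=1, G8=0, G9=0 → 0 — matches
  G1 stuck-at-1: G1=1 [stuck-at-1], G2=0, G3=0, G4=0, G5=0, G6=0, G7=0, G8=1, G9=1 → 1 — eliminated
Only G6 stuck-at-0 reproduces the observed 0.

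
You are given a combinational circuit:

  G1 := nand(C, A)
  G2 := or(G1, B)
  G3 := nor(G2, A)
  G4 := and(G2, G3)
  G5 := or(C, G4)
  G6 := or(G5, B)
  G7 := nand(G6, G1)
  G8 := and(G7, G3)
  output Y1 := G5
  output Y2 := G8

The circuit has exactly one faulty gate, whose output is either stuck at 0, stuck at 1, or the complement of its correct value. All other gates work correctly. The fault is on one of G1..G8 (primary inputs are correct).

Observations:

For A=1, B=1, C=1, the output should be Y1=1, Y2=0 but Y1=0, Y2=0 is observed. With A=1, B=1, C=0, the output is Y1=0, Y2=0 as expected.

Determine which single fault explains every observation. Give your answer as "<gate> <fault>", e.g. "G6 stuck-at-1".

G5 stuck-at-0

Fault-free values for test 1 (A=1, B=1, C=1): G1=0, G2=1, G3=0, G4=0, G5=1, G6=1, G7=1, G8=0, giving Y1=1, Y2=0. Observed Y1=0, Y2=0.
Test 1: faults giving observed Y1=0, Y2=0 are {G5 stuck-at-0, G5 inverted output}.
Test 2 (A=1, B=1, C=0): fault-free G1=1, G2=1, G3=0, G4=0, G5=0, G6=1, G7=0, G8=0 → Y1=0, Y2=0; observed Y1=0, Y2=0. Eliminates G5 inverted output.
Only G5 stuck-at-0 is consistent with every test.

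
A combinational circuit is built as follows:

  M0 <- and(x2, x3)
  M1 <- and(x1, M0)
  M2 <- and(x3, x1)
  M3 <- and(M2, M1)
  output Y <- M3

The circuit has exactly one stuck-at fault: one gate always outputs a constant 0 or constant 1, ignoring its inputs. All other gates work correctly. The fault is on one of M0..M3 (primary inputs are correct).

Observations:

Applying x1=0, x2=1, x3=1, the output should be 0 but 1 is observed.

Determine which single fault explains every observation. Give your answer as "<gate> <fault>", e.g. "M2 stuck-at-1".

M3 stuck-at-1

Fault-free values for test 1 (x1=0, x2=1, x3=1): M0=1, M1=0, M2=0, M3=0, giving Y=0. Observed 1.
Test 1: faults giving observed 1 are {M3 stuck-at-1}.
Only M3 stuck-at-1 is consistent with every test.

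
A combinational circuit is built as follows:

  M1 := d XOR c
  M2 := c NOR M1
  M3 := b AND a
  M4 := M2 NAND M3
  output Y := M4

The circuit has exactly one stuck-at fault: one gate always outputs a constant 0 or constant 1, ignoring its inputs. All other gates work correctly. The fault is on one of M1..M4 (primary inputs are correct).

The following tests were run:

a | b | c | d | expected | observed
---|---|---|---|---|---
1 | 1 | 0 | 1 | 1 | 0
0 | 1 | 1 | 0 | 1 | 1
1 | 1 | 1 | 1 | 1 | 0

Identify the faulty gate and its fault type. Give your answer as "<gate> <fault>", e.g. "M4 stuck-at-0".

M2 stuck-at-1

Fault-free values for test 1 (a=1, b=1, c=0, d=1): M1=1, M2=0, M3=1, M4=1, giving Y=1. Observed 0.
Test 1: faults giving observed 0 are {M1 stuck-at-0, M2 stuck-at-1, M4 stuck-at-0}.
Test 2 (a=0, b=1, c=1, d=0): fault-free M1=1, M2=0, M3=0, M4=1 → 1; observed 1. Eliminates M4 stuck-at-0.
Test 3 (a=1, b=1, c=1, d=1): fault-free M1=0, M2=0, M3=1, M4=1 → 1; observed 0. Eliminates M1 stuck-at-0.
Only M2 stuck-at-1 is consistent with every test.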